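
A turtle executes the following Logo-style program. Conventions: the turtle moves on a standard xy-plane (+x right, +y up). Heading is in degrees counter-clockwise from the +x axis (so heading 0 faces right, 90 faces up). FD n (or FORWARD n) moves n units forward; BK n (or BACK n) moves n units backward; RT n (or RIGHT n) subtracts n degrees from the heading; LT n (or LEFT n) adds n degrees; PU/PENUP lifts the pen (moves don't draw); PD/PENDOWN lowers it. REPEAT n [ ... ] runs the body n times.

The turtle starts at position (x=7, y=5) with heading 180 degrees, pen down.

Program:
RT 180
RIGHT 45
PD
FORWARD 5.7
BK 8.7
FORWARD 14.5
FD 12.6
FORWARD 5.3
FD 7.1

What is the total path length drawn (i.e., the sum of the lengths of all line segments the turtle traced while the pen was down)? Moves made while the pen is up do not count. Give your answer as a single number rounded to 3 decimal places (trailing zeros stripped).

Executing turtle program step by step:
Start: pos=(7,5), heading=180, pen down
RT 180: heading 180 -> 0
RT 45: heading 0 -> 315
PD: pen down
FD 5.7: (7,5) -> (11.031,0.969) [heading=315, draw]
BK 8.7: (11.031,0.969) -> (4.879,7.121) [heading=315, draw]
FD 14.5: (4.879,7.121) -> (15.132,-3.132) [heading=315, draw]
FD 12.6: (15.132,-3.132) -> (24.041,-12.041) [heading=315, draw]
FD 5.3: (24.041,-12.041) -> (27.789,-15.789) [heading=315, draw]
FD 7.1: (27.789,-15.789) -> (32.809,-20.809) [heading=315, draw]
Final: pos=(32.809,-20.809), heading=315, 6 segment(s) drawn

Segment lengths:
  seg 1: (7,5) -> (11.031,0.969), length = 5.7
  seg 2: (11.031,0.969) -> (4.879,7.121), length = 8.7
  seg 3: (4.879,7.121) -> (15.132,-3.132), length = 14.5
  seg 4: (15.132,-3.132) -> (24.041,-12.041), length = 12.6
  seg 5: (24.041,-12.041) -> (27.789,-15.789), length = 5.3
  seg 6: (27.789,-15.789) -> (32.809,-20.809), length = 7.1
Total = 53.9

Answer: 53.9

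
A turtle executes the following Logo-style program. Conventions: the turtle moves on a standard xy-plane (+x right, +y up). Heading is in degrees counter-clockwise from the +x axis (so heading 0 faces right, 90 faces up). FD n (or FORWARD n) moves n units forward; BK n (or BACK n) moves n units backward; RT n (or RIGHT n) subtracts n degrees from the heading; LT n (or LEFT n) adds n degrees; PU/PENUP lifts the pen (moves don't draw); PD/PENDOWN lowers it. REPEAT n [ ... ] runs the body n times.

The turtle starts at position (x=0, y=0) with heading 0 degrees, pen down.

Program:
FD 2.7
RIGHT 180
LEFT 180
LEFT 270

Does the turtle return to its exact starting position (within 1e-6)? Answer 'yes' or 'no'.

Executing turtle program step by step:
Start: pos=(0,0), heading=0, pen down
FD 2.7: (0,0) -> (2.7,0) [heading=0, draw]
RT 180: heading 0 -> 180
LT 180: heading 180 -> 0
LT 270: heading 0 -> 270
Final: pos=(2.7,0), heading=270, 1 segment(s) drawn

Start position: (0, 0)
Final position: (2.7, 0)
Distance = 2.7; >= 1e-6 -> NOT closed

Answer: no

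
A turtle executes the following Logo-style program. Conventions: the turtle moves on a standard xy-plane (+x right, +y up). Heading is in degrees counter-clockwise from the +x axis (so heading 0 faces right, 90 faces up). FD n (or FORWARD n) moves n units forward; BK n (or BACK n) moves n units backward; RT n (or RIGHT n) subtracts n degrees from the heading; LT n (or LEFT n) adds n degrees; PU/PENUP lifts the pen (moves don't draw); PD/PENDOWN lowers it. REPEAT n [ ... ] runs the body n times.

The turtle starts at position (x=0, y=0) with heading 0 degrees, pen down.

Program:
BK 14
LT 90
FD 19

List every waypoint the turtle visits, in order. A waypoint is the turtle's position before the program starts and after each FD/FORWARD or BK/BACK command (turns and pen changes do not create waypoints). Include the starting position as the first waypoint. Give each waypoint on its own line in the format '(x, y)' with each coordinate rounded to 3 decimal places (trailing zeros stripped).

Answer: (0, 0)
(-14, 0)
(-14, 19)

Derivation:
Executing turtle program step by step:
Start: pos=(0,0), heading=0, pen down
BK 14: (0,0) -> (-14,0) [heading=0, draw]
LT 90: heading 0 -> 90
FD 19: (-14,0) -> (-14,19) [heading=90, draw]
Final: pos=(-14,19), heading=90, 2 segment(s) drawn
Waypoints (3 total):
(0, 0)
(-14, 0)
(-14, 19)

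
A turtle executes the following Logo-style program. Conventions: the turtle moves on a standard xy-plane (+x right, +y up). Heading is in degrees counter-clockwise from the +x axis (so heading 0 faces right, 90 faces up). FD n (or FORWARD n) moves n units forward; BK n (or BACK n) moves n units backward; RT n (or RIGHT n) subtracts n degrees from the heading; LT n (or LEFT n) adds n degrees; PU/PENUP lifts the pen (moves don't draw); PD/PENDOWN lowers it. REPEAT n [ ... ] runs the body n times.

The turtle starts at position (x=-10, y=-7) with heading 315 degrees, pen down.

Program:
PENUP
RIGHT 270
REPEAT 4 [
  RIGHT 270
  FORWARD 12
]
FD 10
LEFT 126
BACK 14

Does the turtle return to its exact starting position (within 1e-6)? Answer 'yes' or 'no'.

Answer: no

Derivation:
Executing turtle program step by step:
Start: pos=(-10,-7), heading=315, pen down
PU: pen up
RT 270: heading 315 -> 45
REPEAT 4 [
  -- iteration 1/4 --
  RT 270: heading 45 -> 135
  FD 12: (-10,-7) -> (-18.485,1.485) [heading=135, move]
  -- iteration 2/4 --
  RT 270: heading 135 -> 225
  FD 12: (-18.485,1.485) -> (-26.971,-7) [heading=225, move]
  -- iteration 3/4 --
  RT 270: heading 225 -> 315
  FD 12: (-26.971,-7) -> (-18.485,-15.485) [heading=315, move]
  -- iteration 4/4 --
  RT 270: heading 315 -> 45
  FD 12: (-18.485,-15.485) -> (-10,-7) [heading=45, move]
]
FD 10: (-10,-7) -> (-2.929,0.071) [heading=45, move]
LT 126: heading 45 -> 171
BK 14: (-2.929,0.071) -> (10.899,-2.119) [heading=171, move]
Final: pos=(10.899,-2.119), heading=171, 0 segment(s) drawn

Start position: (-10, -7)
Final position: (10.899, -2.119)
Distance = 21.461; >= 1e-6 -> NOT closed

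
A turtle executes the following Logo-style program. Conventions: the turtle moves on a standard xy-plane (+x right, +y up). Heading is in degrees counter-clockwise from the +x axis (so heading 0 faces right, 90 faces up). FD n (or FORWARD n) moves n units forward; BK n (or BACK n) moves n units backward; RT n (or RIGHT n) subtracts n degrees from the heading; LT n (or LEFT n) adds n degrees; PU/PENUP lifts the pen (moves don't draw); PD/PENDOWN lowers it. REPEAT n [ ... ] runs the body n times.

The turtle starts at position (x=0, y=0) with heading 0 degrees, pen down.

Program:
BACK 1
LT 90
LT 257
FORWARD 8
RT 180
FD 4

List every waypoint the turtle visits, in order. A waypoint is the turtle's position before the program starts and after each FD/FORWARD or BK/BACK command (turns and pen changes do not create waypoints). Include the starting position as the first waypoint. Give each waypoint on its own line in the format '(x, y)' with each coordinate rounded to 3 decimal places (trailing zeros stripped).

Answer: (0, 0)
(-1, 0)
(6.795, -1.8)
(2.897, -0.9)

Derivation:
Executing turtle program step by step:
Start: pos=(0,0), heading=0, pen down
BK 1: (0,0) -> (-1,0) [heading=0, draw]
LT 90: heading 0 -> 90
LT 257: heading 90 -> 347
FD 8: (-1,0) -> (6.795,-1.8) [heading=347, draw]
RT 180: heading 347 -> 167
FD 4: (6.795,-1.8) -> (2.897,-0.9) [heading=167, draw]
Final: pos=(2.897,-0.9), heading=167, 3 segment(s) drawn
Waypoints (4 total):
(0, 0)
(-1, 0)
(6.795, -1.8)
(2.897, -0.9)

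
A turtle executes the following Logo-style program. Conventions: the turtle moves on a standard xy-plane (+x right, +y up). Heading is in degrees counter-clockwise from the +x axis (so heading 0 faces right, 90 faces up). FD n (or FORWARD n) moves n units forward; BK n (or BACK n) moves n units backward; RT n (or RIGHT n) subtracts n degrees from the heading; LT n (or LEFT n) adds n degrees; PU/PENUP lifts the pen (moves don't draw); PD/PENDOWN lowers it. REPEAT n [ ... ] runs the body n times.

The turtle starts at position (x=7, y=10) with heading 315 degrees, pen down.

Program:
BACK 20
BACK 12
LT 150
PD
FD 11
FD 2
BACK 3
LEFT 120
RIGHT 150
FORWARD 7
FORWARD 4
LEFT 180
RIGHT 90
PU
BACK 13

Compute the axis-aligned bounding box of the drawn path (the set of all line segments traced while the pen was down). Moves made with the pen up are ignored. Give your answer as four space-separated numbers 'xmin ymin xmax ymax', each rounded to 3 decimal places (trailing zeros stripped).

Executing turtle program step by step:
Start: pos=(7,10), heading=315, pen down
BK 20: (7,10) -> (-7.142,24.142) [heading=315, draw]
BK 12: (-7.142,24.142) -> (-15.627,32.627) [heading=315, draw]
LT 150: heading 315 -> 105
PD: pen down
FD 11: (-15.627,32.627) -> (-18.474,43.253) [heading=105, draw]
FD 2: (-18.474,43.253) -> (-18.992,45.184) [heading=105, draw]
BK 3: (-18.992,45.184) -> (-18.216,42.287) [heading=105, draw]
LT 120: heading 105 -> 225
RT 150: heading 225 -> 75
FD 7: (-18.216,42.287) -> (-16.404,49.048) [heading=75, draw]
FD 4: (-16.404,49.048) -> (-15.369,52.912) [heading=75, draw]
LT 180: heading 75 -> 255
RT 90: heading 255 -> 165
PU: pen up
BK 13: (-15.369,52.912) -> (-2.812,49.547) [heading=165, move]
Final: pos=(-2.812,49.547), heading=165, 7 segment(s) drawn

Segment endpoints: x in {-18.992, -18.474, -18.216, -16.404, -15.627, -15.369, -7.142, 7}, y in {10, 24.142, 32.627, 42.287, 43.253, 45.184, 49.048, 52.912}
xmin=-18.992, ymin=10, xmax=7, ymax=52.912

Answer: -18.992 10 7 52.912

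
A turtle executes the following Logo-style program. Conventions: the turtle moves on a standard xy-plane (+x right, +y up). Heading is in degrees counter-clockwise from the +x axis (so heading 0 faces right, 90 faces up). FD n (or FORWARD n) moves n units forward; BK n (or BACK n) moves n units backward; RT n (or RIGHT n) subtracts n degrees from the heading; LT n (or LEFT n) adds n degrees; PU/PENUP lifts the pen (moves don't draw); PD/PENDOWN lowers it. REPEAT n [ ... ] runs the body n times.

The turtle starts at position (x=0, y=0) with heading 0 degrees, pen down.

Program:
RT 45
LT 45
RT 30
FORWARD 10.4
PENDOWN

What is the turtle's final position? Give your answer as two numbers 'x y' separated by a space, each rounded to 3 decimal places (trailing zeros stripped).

Answer: 9.007 -5.2

Derivation:
Executing turtle program step by step:
Start: pos=(0,0), heading=0, pen down
RT 45: heading 0 -> 315
LT 45: heading 315 -> 0
RT 30: heading 0 -> 330
FD 10.4: (0,0) -> (9.007,-5.2) [heading=330, draw]
PD: pen down
Final: pos=(9.007,-5.2), heading=330, 1 segment(s) drawn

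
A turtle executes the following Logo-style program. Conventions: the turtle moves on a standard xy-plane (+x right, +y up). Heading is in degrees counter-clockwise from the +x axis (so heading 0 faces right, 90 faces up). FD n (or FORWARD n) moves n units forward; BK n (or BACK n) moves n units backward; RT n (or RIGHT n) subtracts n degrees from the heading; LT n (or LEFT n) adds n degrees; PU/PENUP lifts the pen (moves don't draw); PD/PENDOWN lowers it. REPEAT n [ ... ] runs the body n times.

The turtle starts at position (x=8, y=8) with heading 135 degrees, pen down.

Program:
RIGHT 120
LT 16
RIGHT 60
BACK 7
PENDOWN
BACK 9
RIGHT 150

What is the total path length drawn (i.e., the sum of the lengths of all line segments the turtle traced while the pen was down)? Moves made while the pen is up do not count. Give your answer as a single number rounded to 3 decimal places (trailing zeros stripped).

Answer: 16

Derivation:
Executing turtle program step by step:
Start: pos=(8,8), heading=135, pen down
RT 120: heading 135 -> 15
LT 16: heading 15 -> 31
RT 60: heading 31 -> 331
BK 7: (8,8) -> (1.878,11.394) [heading=331, draw]
PD: pen down
BK 9: (1.878,11.394) -> (-5.994,15.757) [heading=331, draw]
RT 150: heading 331 -> 181
Final: pos=(-5.994,15.757), heading=181, 2 segment(s) drawn

Segment lengths:
  seg 1: (8,8) -> (1.878,11.394), length = 7
  seg 2: (1.878,11.394) -> (-5.994,15.757), length = 9
Total = 16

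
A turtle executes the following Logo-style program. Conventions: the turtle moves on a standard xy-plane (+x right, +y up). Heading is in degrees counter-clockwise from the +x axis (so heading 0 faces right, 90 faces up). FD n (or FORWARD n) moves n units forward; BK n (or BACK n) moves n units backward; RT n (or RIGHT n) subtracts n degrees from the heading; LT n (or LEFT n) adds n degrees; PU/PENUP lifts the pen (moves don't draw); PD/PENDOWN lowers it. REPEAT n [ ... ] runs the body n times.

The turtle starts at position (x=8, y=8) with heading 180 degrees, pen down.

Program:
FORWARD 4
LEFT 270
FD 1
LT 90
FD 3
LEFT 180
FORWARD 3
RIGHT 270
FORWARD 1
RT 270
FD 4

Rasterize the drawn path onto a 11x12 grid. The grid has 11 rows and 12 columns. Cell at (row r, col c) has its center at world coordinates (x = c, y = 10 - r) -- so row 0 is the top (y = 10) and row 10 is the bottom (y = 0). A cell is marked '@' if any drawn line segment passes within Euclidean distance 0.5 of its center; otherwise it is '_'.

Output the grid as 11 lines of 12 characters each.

Segment 0: (8,8) -> (4,8)
Segment 1: (4,8) -> (4,9)
Segment 2: (4,9) -> (1,9)
Segment 3: (1,9) -> (4,9)
Segment 4: (4,9) -> (4,10)
Segment 5: (4,10) -> (0,10)

Answer: @@@@@_______
_@@@@_______
____@@@@@___
____________
____________
____________
____________
____________
____________
____________
____________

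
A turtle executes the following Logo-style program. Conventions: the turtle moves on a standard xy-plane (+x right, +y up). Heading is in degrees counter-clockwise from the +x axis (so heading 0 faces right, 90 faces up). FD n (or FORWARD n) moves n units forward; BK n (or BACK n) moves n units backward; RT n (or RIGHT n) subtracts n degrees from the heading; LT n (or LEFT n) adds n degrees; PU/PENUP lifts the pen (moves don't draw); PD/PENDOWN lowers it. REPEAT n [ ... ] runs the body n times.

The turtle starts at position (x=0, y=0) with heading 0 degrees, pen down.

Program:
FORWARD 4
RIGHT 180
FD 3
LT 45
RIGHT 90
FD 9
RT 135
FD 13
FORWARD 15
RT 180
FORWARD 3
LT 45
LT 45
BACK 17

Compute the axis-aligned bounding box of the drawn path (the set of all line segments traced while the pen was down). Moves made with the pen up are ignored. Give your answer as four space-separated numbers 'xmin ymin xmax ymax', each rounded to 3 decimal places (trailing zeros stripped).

Executing turtle program step by step:
Start: pos=(0,0), heading=0, pen down
FD 4: (0,0) -> (4,0) [heading=0, draw]
RT 180: heading 0 -> 180
FD 3: (4,0) -> (1,0) [heading=180, draw]
LT 45: heading 180 -> 225
RT 90: heading 225 -> 135
FD 9: (1,0) -> (-5.364,6.364) [heading=135, draw]
RT 135: heading 135 -> 0
FD 13: (-5.364,6.364) -> (7.636,6.364) [heading=0, draw]
FD 15: (7.636,6.364) -> (22.636,6.364) [heading=0, draw]
RT 180: heading 0 -> 180
FD 3: (22.636,6.364) -> (19.636,6.364) [heading=180, draw]
LT 45: heading 180 -> 225
LT 45: heading 225 -> 270
BK 17: (19.636,6.364) -> (19.636,23.364) [heading=270, draw]
Final: pos=(19.636,23.364), heading=270, 7 segment(s) drawn

Segment endpoints: x in {-5.364, 0, 1, 4, 7.636, 19.636, 19.636, 22.636}, y in {0, 0, 6.364, 6.364, 6.364, 6.364, 23.364}
xmin=-5.364, ymin=0, xmax=22.636, ymax=23.364

Answer: -5.364 0 22.636 23.364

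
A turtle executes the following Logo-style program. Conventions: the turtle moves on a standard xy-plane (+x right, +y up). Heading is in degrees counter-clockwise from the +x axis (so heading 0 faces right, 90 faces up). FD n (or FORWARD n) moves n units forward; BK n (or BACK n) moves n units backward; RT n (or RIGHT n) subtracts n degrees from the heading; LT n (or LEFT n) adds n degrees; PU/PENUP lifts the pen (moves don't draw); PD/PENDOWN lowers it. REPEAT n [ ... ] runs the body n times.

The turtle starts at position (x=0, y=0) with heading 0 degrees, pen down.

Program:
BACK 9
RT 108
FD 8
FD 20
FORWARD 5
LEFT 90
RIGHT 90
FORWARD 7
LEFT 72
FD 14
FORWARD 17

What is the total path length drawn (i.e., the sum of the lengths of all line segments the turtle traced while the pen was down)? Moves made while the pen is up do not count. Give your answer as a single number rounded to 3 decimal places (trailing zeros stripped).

Answer: 80

Derivation:
Executing turtle program step by step:
Start: pos=(0,0), heading=0, pen down
BK 9: (0,0) -> (-9,0) [heading=0, draw]
RT 108: heading 0 -> 252
FD 8: (-9,0) -> (-11.472,-7.608) [heading=252, draw]
FD 20: (-11.472,-7.608) -> (-17.652,-26.63) [heading=252, draw]
FD 5: (-17.652,-26.63) -> (-19.198,-31.385) [heading=252, draw]
LT 90: heading 252 -> 342
RT 90: heading 342 -> 252
FD 7: (-19.198,-31.385) -> (-21.361,-38.042) [heading=252, draw]
LT 72: heading 252 -> 324
FD 14: (-21.361,-38.042) -> (-10.034,-46.271) [heading=324, draw]
FD 17: (-10.034,-46.271) -> (3.719,-56.264) [heading=324, draw]
Final: pos=(3.719,-56.264), heading=324, 7 segment(s) drawn

Segment lengths:
  seg 1: (0,0) -> (-9,0), length = 9
  seg 2: (-9,0) -> (-11.472,-7.608), length = 8
  seg 3: (-11.472,-7.608) -> (-17.652,-26.63), length = 20
  seg 4: (-17.652,-26.63) -> (-19.198,-31.385), length = 5
  seg 5: (-19.198,-31.385) -> (-21.361,-38.042), length = 7
  seg 6: (-21.361,-38.042) -> (-10.034,-46.271), length = 14
  seg 7: (-10.034,-46.271) -> (3.719,-56.264), length = 17
Total = 80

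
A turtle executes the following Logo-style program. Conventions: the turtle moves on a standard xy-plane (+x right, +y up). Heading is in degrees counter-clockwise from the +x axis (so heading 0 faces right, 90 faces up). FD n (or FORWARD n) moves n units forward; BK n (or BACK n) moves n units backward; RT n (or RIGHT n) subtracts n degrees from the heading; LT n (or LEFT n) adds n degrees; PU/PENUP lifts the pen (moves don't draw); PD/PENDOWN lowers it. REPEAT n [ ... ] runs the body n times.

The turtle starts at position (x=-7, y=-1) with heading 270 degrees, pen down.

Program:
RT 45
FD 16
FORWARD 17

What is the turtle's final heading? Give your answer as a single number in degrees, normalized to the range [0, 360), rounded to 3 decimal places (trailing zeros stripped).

Answer: 225

Derivation:
Executing turtle program step by step:
Start: pos=(-7,-1), heading=270, pen down
RT 45: heading 270 -> 225
FD 16: (-7,-1) -> (-18.314,-12.314) [heading=225, draw]
FD 17: (-18.314,-12.314) -> (-30.335,-24.335) [heading=225, draw]
Final: pos=(-30.335,-24.335), heading=225, 2 segment(s) drawn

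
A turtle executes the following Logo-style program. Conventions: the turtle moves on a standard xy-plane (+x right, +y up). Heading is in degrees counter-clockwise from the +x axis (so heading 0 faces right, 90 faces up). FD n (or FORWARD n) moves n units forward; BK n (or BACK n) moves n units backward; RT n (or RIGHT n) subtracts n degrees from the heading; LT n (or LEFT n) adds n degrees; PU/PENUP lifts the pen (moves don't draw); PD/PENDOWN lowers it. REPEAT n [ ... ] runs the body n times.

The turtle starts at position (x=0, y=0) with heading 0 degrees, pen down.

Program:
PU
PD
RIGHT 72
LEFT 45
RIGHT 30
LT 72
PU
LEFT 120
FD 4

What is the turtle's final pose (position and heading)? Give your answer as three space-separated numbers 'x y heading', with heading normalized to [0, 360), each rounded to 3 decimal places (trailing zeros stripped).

Answer: -2.828 2.828 135

Derivation:
Executing turtle program step by step:
Start: pos=(0,0), heading=0, pen down
PU: pen up
PD: pen down
RT 72: heading 0 -> 288
LT 45: heading 288 -> 333
RT 30: heading 333 -> 303
LT 72: heading 303 -> 15
PU: pen up
LT 120: heading 15 -> 135
FD 4: (0,0) -> (-2.828,2.828) [heading=135, move]
Final: pos=(-2.828,2.828), heading=135, 0 segment(s) drawn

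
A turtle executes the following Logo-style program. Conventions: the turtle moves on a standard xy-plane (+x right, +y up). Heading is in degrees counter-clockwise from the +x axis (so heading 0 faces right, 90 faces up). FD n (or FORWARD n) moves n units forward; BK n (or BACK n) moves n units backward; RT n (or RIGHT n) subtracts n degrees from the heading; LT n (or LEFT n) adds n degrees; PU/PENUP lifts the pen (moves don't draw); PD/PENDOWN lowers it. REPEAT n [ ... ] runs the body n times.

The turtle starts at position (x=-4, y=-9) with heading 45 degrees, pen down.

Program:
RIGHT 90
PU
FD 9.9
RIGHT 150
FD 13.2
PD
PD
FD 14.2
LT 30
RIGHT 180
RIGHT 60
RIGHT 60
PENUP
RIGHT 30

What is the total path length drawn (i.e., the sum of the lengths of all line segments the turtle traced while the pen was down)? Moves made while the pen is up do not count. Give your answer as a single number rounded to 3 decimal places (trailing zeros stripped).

Answer: 14.2

Derivation:
Executing turtle program step by step:
Start: pos=(-4,-9), heading=45, pen down
RT 90: heading 45 -> 315
PU: pen up
FD 9.9: (-4,-9) -> (3,-16) [heading=315, move]
RT 150: heading 315 -> 165
FD 13.2: (3,-16) -> (-9.75,-12.584) [heading=165, move]
PD: pen down
PD: pen down
FD 14.2: (-9.75,-12.584) -> (-23.466,-8.909) [heading=165, draw]
LT 30: heading 165 -> 195
RT 180: heading 195 -> 15
RT 60: heading 15 -> 315
RT 60: heading 315 -> 255
PU: pen up
RT 30: heading 255 -> 225
Final: pos=(-23.466,-8.909), heading=225, 1 segment(s) drawn

Segment lengths:
  seg 1: (-9.75,-12.584) -> (-23.466,-8.909), length = 14.2
Total = 14.2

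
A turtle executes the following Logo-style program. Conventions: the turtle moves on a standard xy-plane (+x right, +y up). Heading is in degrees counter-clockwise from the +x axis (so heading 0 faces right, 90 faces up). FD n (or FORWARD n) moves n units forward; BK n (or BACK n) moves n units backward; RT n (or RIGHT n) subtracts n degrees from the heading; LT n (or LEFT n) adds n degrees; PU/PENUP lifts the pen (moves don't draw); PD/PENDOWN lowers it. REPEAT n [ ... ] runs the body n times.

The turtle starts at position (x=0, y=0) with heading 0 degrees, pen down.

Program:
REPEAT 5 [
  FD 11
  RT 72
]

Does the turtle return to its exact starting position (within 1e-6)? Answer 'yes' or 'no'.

Executing turtle program step by step:
Start: pos=(0,0), heading=0, pen down
REPEAT 5 [
  -- iteration 1/5 --
  FD 11: (0,0) -> (11,0) [heading=0, draw]
  RT 72: heading 0 -> 288
  -- iteration 2/5 --
  FD 11: (11,0) -> (14.399,-10.462) [heading=288, draw]
  RT 72: heading 288 -> 216
  -- iteration 3/5 --
  FD 11: (14.399,-10.462) -> (5.5,-16.927) [heading=216, draw]
  RT 72: heading 216 -> 144
  -- iteration 4/5 --
  FD 11: (5.5,-16.927) -> (-3.399,-10.462) [heading=144, draw]
  RT 72: heading 144 -> 72
  -- iteration 5/5 --
  FD 11: (-3.399,-10.462) -> (0,0) [heading=72, draw]
  RT 72: heading 72 -> 0
]
Final: pos=(0,0), heading=0, 5 segment(s) drawn

Start position: (0, 0)
Final position: (0, 0)
Distance = 0; < 1e-6 -> CLOSED

Answer: yes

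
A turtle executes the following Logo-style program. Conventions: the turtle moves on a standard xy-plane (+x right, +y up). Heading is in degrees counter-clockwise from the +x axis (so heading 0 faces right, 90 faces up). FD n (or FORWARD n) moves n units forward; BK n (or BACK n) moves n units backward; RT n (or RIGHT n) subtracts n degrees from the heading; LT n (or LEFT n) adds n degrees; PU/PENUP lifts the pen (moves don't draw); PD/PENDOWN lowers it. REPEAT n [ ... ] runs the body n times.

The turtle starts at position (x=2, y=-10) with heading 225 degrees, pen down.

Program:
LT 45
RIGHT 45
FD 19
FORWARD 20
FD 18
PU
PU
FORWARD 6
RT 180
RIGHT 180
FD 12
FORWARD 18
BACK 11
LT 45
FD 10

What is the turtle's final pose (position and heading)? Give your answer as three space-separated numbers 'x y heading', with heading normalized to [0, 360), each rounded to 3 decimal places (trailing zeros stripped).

Answer: -55.983 -77.983 270

Derivation:
Executing turtle program step by step:
Start: pos=(2,-10), heading=225, pen down
LT 45: heading 225 -> 270
RT 45: heading 270 -> 225
FD 19: (2,-10) -> (-11.435,-23.435) [heading=225, draw]
FD 20: (-11.435,-23.435) -> (-25.577,-37.577) [heading=225, draw]
FD 18: (-25.577,-37.577) -> (-38.305,-50.305) [heading=225, draw]
PU: pen up
PU: pen up
FD 6: (-38.305,-50.305) -> (-42.548,-54.548) [heading=225, move]
RT 180: heading 225 -> 45
RT 180: heading 45 -> 225
FD 12: (-42.548,-54.548) -> (-51.033,-63.033) [heading=225, move]
FD 18: (-51.033,-63.033) -> (-63.761,-75.761) [heading=225, move]
BK 11: (-63.761,-75.761) -> (-55.983,-67.983) [heading=225, move]
LT 45: heading 225 -> 270
FD 10: (-55.983,-67.983) -> (-55.983,-77.983) [heading=270, move]
Final: pos=(-55.983,-77.983), heading=270, 3 segment(s) drawn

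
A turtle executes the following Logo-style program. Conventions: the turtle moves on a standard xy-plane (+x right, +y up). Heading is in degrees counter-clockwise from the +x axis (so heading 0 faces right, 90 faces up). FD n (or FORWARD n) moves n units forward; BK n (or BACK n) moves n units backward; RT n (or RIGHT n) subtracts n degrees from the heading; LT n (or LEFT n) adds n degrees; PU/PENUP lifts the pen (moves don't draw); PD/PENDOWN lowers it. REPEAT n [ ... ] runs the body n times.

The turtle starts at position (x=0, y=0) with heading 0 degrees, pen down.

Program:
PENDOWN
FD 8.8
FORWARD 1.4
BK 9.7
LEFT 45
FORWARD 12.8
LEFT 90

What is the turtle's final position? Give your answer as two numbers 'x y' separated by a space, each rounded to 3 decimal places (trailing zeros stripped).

Executing turtle program step by step:
Start: pos=(0,0), heading=0, pen down
PD: pen down
FD 8.8: (0,0) -> (8.8,0) [heading=0, draw]
FD 1.4: (8.8,0) -> (10.2,0) [heading=0, draw]
BK 9.7: (10.2,0) -> (0.5,0) [heading=0, draw]
LT 45: heading 0 -> 45
FD 12.8: (0.5,0) -> (9.551,9.051) [heading=45, draw]
LT 90: heading 45 -> 135
Final: pos=(9.551,9.051), heading=135, 4 segment(s) drawn

Answer: 9.551 9.051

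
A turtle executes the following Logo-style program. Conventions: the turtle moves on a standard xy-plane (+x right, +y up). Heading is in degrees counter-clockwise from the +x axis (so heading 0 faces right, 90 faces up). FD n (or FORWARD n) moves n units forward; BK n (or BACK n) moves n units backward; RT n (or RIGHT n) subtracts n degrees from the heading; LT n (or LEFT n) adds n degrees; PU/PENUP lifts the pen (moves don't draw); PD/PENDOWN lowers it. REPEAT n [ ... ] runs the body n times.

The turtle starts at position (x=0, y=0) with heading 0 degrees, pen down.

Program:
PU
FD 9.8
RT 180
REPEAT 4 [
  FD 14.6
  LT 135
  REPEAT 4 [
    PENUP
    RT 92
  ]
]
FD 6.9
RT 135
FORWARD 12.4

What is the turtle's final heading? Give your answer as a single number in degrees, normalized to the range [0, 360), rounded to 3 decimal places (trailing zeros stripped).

Executing turtle program step by step:
Start: pos=(0,0), heading=0, pen down
PU: pen up
FD 9.8: (0,0) -> (9.8,0) [heading=0, move]
RT 180: heading 0 -> 180
REPEAT 4 [
  -- iteration 1/4 --
  FD 14.6: (9.8,0) -> (-4.8,0) [heading=180, move]
  LT 135: heading 180 -> 315
  REPEAT 4 [
    -- iteration 1/4 --
    PU: pen up
    RT 92: heading 315 -> 223
    -- iteration 2/4 --
    PU: pen up
    RT 92: heading 223 -> 131
    -- iteration 3/4 --
    PU: pen up
    RT 92: heading 131 -> 39
    -- iteration 4/4 --
    PU: pen up
    RT 92: heading 39 -> 307
  ]
  -- iteration 2/4 --
  FD 14.6: (-4.8,0) -> (3.986,-11.66) [heading=307, move]
  LT 135: heading 307 -> 82
  REPEAT 4 [
    -- iteration 1/4 --
    PU: pen up
    RT 92: heading 82 -> 350
    -- iteration 2/4 --
    PU: pen up
    RT 92: heading 350 -> 258
    -- iteration 3/4 --
    PU: pen up
    RT 92: heading 258 -> 166
    -- iteration 4/4 --
    PU: pen up
    RT 92: heading 166 -> 74
  ]
  -- iteration 3/4 --
  FD 14.6: (3.986,-11.66) -> (8.011,2.374) [heading=74, move]
  LT 135: heading 74 -> 209
  REPEAT 4 [
    -- iteration 1/4 --
    PU: pen up
    RT 92: heading 209 -> 117
    -- iteration 2/4 --
    PU: pen up
    RT 92: heading 117 -> 25
    -- iteration 3/4 --
    PU: pen up
    RT 92: heading 25 -> 293
    -- iteration 4/4 --
    PU: pen up
    RT 92: heading 293 -> 201
  ]
  -- iteration 4/4 --
  FD 14.6: (8.011,2.374) -> (-5.619,-2.858) [heading=201, move]
  LT 135: heading 201 -> 336
  REPEAT 4 [
    -- iteration 1/4 --
    PU: pen up
    RT 92: heading 336 -> 244
    -- iteration 2/4 --
    PU: pen up
    RT 92: heading 244 -> 152
    -- iteration 3/4 --
    PU: pen up
    RT 92: heading 152 -> 60
    -- iteration 4/4 --
    PU: pen up
    RT 92: heading 60 -> 328
  ]
]
FD 6.9: (-5.619,-2.858) -> (0.232,-6.514) [heading=328, move]
RT 135: heading 328 -> 193
FD 12.4: (0.232,-6.514) -> (-11.85,-9.304) [heading=193, move]
Final: pos=(-11.85,-9.304), heading=193, 0 segment(s) drawn

Answer: 193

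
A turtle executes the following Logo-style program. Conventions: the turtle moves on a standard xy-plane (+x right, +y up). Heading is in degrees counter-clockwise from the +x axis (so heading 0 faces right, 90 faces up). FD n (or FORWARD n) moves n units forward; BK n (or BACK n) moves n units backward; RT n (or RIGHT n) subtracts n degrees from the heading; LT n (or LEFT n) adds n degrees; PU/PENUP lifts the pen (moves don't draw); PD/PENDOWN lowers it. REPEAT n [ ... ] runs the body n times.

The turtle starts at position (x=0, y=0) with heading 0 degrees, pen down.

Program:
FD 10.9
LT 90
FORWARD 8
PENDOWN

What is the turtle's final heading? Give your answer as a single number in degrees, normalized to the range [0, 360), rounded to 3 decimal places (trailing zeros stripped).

Answer: 90

Derivation:
Executing turtle program step by step:
Start: pos=(0,0), heading=0, pen down
FD 10.9: (0,0) -> (10.9,0) [heading=0, draw]
LT 90: heading 0 -> 90
FD 8: (10.9,0) -> (10.9,8) [heading=90, draw]
PD: pen down
Final: pos=(10.9,8), heading=90, 2 segment(s) drawn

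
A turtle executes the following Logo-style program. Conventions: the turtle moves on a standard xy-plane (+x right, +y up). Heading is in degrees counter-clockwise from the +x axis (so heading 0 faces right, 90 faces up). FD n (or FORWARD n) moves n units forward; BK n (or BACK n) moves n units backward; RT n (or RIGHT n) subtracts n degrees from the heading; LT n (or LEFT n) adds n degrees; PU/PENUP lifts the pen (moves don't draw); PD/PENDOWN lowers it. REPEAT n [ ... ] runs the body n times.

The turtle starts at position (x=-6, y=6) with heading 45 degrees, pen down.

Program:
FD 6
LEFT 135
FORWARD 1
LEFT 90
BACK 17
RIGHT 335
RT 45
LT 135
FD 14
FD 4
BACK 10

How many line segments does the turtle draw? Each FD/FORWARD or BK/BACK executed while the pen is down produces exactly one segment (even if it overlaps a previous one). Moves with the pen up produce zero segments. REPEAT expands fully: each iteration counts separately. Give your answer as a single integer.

Answer: 6

Derivation:
Executing turtle program step by step:
Start: pos=(-6,6), heading=45, pen down
FD 6: (-6,6) -> (-1.757,10.243) [heading=45, draw]
LT 135: heading 45 -> 180
FD 1: (-1.757,10.243) -> (-2.757,10.243) [heading=180, draw]
LT 90: heading 180 -> 270
BK 17: (-2.757,10.243) -> (-2.757,27.243) [heading=270, draw]
RT 335: heading 270 -> 295
RT 45: heading 295 -> 250
LT 135: heading 250 -> 25
FD 14: (-2.757,27.243) -> (9.931,33.159) [heading=25, draw]
FD 4: (9.931,33.159) -> (13.556,34.85) [heading=25, draw]
BK 10: (13.556,34.85) -> (4.493,30.624) [heading=25, draw]
Final: pos=(4.493,30.624), heading=25, 6 segment(s) drawn
Segments drawn: 6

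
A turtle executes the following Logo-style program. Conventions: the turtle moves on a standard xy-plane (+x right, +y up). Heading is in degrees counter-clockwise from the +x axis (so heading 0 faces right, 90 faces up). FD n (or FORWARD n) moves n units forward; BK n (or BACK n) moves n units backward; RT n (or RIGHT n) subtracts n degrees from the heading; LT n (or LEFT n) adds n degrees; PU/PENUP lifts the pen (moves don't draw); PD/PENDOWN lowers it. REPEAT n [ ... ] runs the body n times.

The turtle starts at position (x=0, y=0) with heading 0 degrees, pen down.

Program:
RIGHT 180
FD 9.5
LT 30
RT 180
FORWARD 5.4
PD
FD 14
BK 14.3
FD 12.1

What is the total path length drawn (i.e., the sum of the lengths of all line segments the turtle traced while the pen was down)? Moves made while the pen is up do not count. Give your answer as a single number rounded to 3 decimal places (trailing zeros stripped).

Executing turtle program step by step:
Start: pos=(0,0), heading=0, pen down
RT 180: heading 0 -> 180
FD 9.5: (0,0) -> (-9.5,0) [heading=180, draw]
LT 30: heading 180 -> 210
RT 180: heading 210 -> 30
FD 5.4: (-9.5,0) -> (-4.823,2.7) [heading=30, draw]
PD: pen down
FD 14: (-4.823,2.7) -> (7.301,9.7) [heading=30, draw]
BK 14.3: (7.301,9.7) -> (-5.083,2.55) [heading=30, draw]
FD 12.1: (-5.083,2.55) -> (5.396,8.6) [heading=30, draw]
Final: pos=(5.396,8.6), heading=30, 5 segment(s) drawn

Segment lengths:
  seg 1: (0,0) -> (-9.5,0), length = 9.5
  seg 2: (-9.5,0) -> (-4.823,2.7), length = 5.4
  seg 3: (-4.823,2.7) -> (7.301,9.7), length = 14
  seg 4: (7.301,9.7) -> (-5.083,2.55), length = 14.3
  seg 5: (-5.083,2.55) -> (5.396,8.6), length = 12.1
Total = 55.3

Answer: 55.3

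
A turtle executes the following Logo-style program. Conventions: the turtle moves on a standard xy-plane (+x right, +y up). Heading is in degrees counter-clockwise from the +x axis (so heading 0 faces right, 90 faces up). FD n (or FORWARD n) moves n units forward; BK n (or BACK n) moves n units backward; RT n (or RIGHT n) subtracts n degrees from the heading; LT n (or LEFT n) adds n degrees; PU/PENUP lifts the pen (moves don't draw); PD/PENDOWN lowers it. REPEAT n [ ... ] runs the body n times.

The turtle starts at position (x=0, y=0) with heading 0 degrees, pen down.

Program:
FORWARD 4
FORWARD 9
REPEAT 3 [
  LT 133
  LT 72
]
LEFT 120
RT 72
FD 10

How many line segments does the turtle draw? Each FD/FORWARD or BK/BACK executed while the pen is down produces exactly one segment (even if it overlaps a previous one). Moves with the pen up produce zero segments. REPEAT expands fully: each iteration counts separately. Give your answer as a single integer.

Answer: 3

Derivation:
Executing turtle program step by step:
Start: pos=(0,0), heading=0, pen down
FD 4: (0,0) -> (4,0) [heading=0, draw]
FD 9: (4,0) -> (13,0) [heading=0, draw]
REPEAT 3 [
  -- iteration 1/3 --
  LT 133: heading 0 -> 133
  LT 72: heading 133 -> 205
  -- iteration 2/3 --
  LT 133: heading 205 -> 338
  LT 72: heading 338 -> 50
  -- iteration 3/3 --
  LT 133: heading 50 -> 183
  LT 72: heading 183 -> 255
]
LT 120: heading 255 -> 15
RT 72: heading 15 -> 303
FD 10: (13,0) -> (18.446,-8.387) [heading=303, draw]
Final: pos=(18.446,-8.387), heading=303, 3 segment(s) drawn
Segments drawn: 3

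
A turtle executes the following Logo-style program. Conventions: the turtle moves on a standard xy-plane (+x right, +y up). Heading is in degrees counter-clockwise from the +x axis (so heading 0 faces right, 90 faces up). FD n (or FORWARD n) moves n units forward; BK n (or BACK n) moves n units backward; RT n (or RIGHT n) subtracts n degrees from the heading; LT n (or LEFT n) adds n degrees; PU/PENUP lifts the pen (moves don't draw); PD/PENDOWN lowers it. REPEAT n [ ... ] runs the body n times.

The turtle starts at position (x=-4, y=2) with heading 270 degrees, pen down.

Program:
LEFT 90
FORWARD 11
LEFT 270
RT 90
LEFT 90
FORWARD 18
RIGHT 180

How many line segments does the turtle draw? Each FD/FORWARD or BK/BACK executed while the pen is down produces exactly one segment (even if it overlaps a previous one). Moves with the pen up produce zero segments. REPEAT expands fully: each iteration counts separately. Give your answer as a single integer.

Executing turtle program step by step:
Start: pos=(-4,2), heading=270, pen down
LT 90: heading 270 -> 0
FD 11: (-4,2) -> (7,2) [heading=0, draw]
LT 270: heading 0 -> 270
RT 90: heading 270 -> 180
LT 90: heading 180 -> 270
FD 18: (7,2) -> (7,-16) [heading=270, draw]
RT 180: heading 270 -> 90
Final: pos=(7,-16), heading=90, 2 segment(s) drawn
Segments drawn: 2

Answer: 2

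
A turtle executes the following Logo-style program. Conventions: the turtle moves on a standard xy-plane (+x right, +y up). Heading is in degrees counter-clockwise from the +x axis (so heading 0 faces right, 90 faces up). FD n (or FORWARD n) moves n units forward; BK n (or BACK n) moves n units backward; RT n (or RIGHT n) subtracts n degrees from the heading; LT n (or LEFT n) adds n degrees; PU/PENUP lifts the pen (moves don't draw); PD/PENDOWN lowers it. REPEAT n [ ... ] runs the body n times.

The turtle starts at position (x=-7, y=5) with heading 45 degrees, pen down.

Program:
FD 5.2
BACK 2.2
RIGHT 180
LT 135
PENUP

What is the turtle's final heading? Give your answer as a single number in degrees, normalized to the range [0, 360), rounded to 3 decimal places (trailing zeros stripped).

Executing turtle program step by step:
Start: pos=(-7,5), heading=45, pen down
FD 5.2: (-7,5) -> (-3.323,8.677) [heading=45, draw]
BK 2.2: (-3.323,8.677) -> (-4.879,7.121) [heading=45, draw]
RT 180: heading 45 -> 225
LT 135: heading 225 -> 0
PU: pen up
Final: pos=(-4.879,7.121), heading=0, 2 segment(s) drawn

Answer: 0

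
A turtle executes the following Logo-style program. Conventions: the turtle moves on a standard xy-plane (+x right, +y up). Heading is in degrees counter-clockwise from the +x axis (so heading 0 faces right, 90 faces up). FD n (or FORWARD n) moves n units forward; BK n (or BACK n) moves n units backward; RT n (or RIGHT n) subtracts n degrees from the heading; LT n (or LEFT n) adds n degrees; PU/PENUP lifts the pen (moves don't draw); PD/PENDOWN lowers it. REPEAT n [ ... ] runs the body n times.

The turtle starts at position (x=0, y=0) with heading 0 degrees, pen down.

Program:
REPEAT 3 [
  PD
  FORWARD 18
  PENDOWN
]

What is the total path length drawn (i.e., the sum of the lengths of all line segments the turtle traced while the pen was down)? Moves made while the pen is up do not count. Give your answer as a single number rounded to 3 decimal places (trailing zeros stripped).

Answer: 54

Derivation:
Executing turtle program step by step:
Start: pos=(0,0), heading=0, pen down
REPEAT 3 [
  -- iteration 1/3 --
  PD: pen down
  FD 18: (0,0) -> (18,0) [heading=0, draw]
  PD: pen down
  -- iteration 2/3 --
  PD: pen down
  FD 18: (18,0) -> (36,0) [heading=0, draw]
  PD: pen down
  -- iteration 3/3 --
  PD: pen down
  FD 18: (36,0) -> (54,0) [heading=0, draw]
  PD: pen down
]
Final: pos=(54,0), heading=0, 3 segment(s) drawn

Segment lengths:
  seg 1: (0,0) -> (18,0), length = 18
  seg 2: (18,0) -> (36,0), length = 18
  seg 3: (36,0) -> (54,0), length = 18
Total = 54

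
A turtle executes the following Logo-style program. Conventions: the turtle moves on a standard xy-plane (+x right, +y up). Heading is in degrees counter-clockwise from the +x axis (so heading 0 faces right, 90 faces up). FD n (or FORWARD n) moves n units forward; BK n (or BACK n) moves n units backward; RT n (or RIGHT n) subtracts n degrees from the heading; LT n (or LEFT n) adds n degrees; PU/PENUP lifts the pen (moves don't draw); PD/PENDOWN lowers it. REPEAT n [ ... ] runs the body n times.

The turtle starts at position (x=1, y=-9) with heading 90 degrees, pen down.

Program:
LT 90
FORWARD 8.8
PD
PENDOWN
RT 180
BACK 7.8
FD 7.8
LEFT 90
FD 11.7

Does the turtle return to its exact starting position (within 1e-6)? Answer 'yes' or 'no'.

Answer: no

Derivation:
Executing turtle program step by step:
Start: pos=(1,-9), heading=90, pen down
LT 90: heading 90 -> 180
FD 8.8: (1,-9) -> (-7.8,-9) [heading=180, draw]
PD: pen down
PD: pen down
RT 180: heading 180 -> 0
BK 7.8: (-7.8,-9) -> (-15.6,-9) [heading=0, draw]
FD 7.8: (-15.6,-9) -> (-7.8,-9) [heading=0, draw]
LT 90: heading 0 -> 90
FD 11.7: (-7.8,-9) -> (-7.8,2.7) [heading=90, draw]
Final: pos=(-7.8,2.7), heading=90, 4 segment(s) drawn

Start position: (1, -9)
Final position: (-7.8, 2.7)
Distance = 14.64; >= 1e-6 -> NOT closed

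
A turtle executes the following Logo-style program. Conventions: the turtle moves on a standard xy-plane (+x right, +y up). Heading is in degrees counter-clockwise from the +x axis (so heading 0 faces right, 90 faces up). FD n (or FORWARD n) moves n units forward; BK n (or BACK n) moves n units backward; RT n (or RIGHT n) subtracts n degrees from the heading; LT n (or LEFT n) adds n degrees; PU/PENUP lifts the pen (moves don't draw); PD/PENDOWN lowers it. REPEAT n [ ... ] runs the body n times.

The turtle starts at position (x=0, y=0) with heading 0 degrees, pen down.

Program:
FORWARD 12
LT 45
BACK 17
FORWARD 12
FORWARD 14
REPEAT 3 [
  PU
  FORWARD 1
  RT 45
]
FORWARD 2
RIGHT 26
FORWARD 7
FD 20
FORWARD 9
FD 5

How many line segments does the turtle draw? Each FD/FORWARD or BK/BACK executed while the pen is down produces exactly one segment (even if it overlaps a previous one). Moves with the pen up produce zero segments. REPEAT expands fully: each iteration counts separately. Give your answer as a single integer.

Executing turtle program step by step:
Start: pos=(0,0), heading=0, pen down
FD 12: (0,0) -> (12,0) [heading=0, draw]
LT 45: heading 0 -> 45
BK 17: (12,0) -> (-0.021,-12.021) [heading=45, draw]
FD 12: (-0.021,-12.021) -> (8.464,-3.536) [heading=45, draw]
FD 14: (8.464,-3.536) -> (18.364,6.364) [heading=45, draw]
REPEAT 3 [
  -- iteration 1/3 --
  PU: pen up
  FD 1: (18.364,6.364) -> (19.071,7.071) [heading=45, move]
  RT 45: heading 45 -> 0
  -- iteration 2/3 --
  PU: pen up
  FD 1: (19.071,7.071) -> (20.071,7.071) [heading=0, move]
  RT 45: heading 0 -> 315
  -- iteration 3/3 --
  PU: pen up
  FD 1: (20.071,7.071) -> (20.778,6.364) [heading=315, move]
  RT 45: heading 315 -> 270
]
FD 2: (20.778,6.364) -> (20.778,4.364) [heading=270, move]
RT 26: heading 270 -> 244
FD 7: (20.778,4.364) -> (17.71,-1.928) [heading=244, move]
FD 20: (17.71,-1.928) -> (8.942,-19.903) [heading=244, move]
FD 9: (8.942,-19.903) -> (4.997,-27.993) [heading=244, move]
FD 5: (4.997,-27.993) -> (2.805,-32.487) [heading=244, move]
Final: pos=(2.805,-32.487), heading=244, 4 segment(s) drawn
Segments drawn: 4

Answer: 4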